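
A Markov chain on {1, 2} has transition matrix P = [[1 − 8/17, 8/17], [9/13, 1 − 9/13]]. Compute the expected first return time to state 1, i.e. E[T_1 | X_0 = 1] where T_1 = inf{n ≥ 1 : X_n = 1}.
E[T_1 | X_0 = 1] = 1/π_1 = 257/153

For an irreducible recurrent Markov chain with stationary distribution π, E[T_i | X_0 = i] = 1/π_i (Kac's formula). Here π_1 = (9/13)/(8/17 + 9/13) = (9/13)/(257/221) = 153/257, so E[T_1 | X_0 = 1] = 1/π_1 = (8/17 + 9/13)/(9/13) = (257/221)/(9/13) = 257/153.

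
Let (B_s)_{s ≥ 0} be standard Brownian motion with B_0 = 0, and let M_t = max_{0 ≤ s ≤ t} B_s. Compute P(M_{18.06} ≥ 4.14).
P(M_{18.06} ≥ 4.14) = 2·P(B_{18.06} ≥ 4.14) = 2(1 − Φ(4.14/√18.06)) ≈ 0.3300

By the reflection principle for Brownian motion, P(M_t ≥ a) = 2 · P(B_t ≥ a) for a ≥ 0. Since B_t ~ N(0, t), P(B_t ≥ 4.14) = 1 − Φ(4.14/√t) = 1 − Φ(4.14/√18.06) = 1 − Φ(0.9742). So
  P(M_{18.06} ≥ 4.14) = 2(1 − Φ(0.9742)) ≈ 0.3300.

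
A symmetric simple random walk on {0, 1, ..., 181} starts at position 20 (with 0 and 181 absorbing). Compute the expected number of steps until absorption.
E[τ | X_0 = 20] = 3220

Let v_k = E[τ | X_0 = k]. Boundary: v_0 = v_181 = 0. Recurrence: v_k = 1 + (v_{k-1} + v_{k+1})/2 for 1 ≤ k ≤ 180. The particular solution to v_k − (v_{k-1} + v_{k+1})/2 = 1 is v_k = −k^2. Adding homogeneous solution A + B k and matching boundaries gives v_k = k (181 − k). Substituting k = 20: v_20 = 20 · 161 = 3220.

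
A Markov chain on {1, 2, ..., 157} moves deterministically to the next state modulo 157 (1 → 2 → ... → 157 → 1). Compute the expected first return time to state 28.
E[T_28 | X_0 = 28] = 157

The chain cycles deterministically, so starting at state 28 it returns in exactly 157 steps. Equivalently, the stationary distribution is uniform π_j = 1/157 for every state j, so by Kac's formula E[T_28] = 1/π_28 = 157.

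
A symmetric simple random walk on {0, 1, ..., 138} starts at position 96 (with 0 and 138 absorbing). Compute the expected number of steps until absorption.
E[τ | X_0 = 96] = 4032

Let v_k = E[τ | X_0 = k]. Boundary: v_0 = v_138 = 0. Recurrence: v_k = 1 + (v_{k-1} + v_{k+1})/2 for 1 ≤ k ≤ 137. The particular solution to v_k − (v_{k-1} + v_{k+1})/2 = 1 is v_k = −k^2. Adding homogeneous solution A + B k and matching boundaries gives v_k = k (138 − k). Substituting k = 96: v_96 = 96 · 42 = 4032.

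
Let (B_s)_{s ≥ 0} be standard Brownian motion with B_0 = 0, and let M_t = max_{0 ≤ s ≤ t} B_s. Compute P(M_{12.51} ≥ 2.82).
P(M_{12.51} ≥ 2.82) = 2·P(B_{12.51} ≥ 2.82) = 2(1 − Φ(2.82/√12.51)) ≈ 0.4253

By the reflection principle for Brownian motion, P(M_t ≥ a) = 2 · P(B_t ≥ a) for a ≥ 0. Since B_t ~ N(0, t), P(B_t ≥ 2.82) = 1 − Φ(2.82/√t) = 1 − Φ(2.82/√12.51) = 1 − Φ(0.7973). So
  P(M_{12.51} ≥ 2.82) = 2(1 − Φ(0.7973)) ≈ 0.4253.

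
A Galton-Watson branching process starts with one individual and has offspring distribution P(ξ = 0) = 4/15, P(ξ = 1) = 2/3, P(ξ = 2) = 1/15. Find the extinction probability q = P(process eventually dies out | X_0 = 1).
q = 1

Mean offspring μ = 0·4/15 + 1·2/3 + 2·1/15 = 4/5 ≤ 1. For μ ≤ 1 with offspring not concentrated at 1, the Galton-Watson process goes extinct almost surely, so q = 1.
(Algebraic check: The pgf is f(s) = 4/15 + 2/3·s + 1/15·s². The extinction probability q is the smallest fixed point of f in [0, 1]. Setting s = f(s):
  1/15·s² + (2/3 − 1)·s + 4/15 = 0
  1/15·s² − (4/15 + 1/15)·s + 4/15 = 0
which factors as (s − 1)·(1/15·s − 4/15) = 0, giving roots s = 1 and s = (4/15)/(1/15) = 4. Since 4 ≥ 1, the smallest root in [0, 1] is s = 1.)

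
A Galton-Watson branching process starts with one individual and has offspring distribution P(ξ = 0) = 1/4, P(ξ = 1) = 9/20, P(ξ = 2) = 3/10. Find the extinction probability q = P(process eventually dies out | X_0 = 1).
q = 5/6

The pgf is f(s) = 1/4 + 9/20·s + 3/10·s². The extinction probability q is the smallest fixed point of f in [0, 1]. Setting s = f(s):
  3/10·s² + (9/20 − 1)·s + 1/4 = 0
  3/10·s² − (1/4 + 3/10)·s + 1/4 = 0
which factors as (s − 1)·(3/10·s − 1/4) = 0, giving roots s = 1 and s = (1/4)/(3/10) = 5/6.
Mean offspring μ = 9/20 + 2·3/10 = 21/20 > 1 (supercritical), so q < 1. The extinction probability is the smaller root: q = (1/4)/(3/10) = 5/6.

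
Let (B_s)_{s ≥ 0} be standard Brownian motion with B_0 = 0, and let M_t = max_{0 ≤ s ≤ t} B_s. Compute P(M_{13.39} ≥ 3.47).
P(M_{13.39} ≥ 3.47) = 2·P(B_{13.39} ≥ 3.47) = 2(1 − Φ(3.47/√13.39)) ≈ 0.3430

By the reflection principle for Brownian motion, P(M_t ≥ a) = 2 · P(B_t ≥ a) for a ≥ 0. Since B_t ~ N(0, t), P(B_t ≥ 3.47) = 1 − Φ(3.47/√t) = 1 − Φ(3.47/√13.39) = 1 − Φ(0.9483). So
  P(M_{13.39} ≥ 3.47) = 2(1 − Φ(0.9483)) ≈ 0.3430.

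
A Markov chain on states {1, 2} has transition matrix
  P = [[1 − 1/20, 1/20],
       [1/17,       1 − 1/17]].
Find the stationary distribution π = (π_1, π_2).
π_1 = 20/37, π_2 = 17/37

Solve πP = π with π_1 + π_2 = 1. From πP = π: π_1 · (1 − 1/20) + π_2 · 1/17 = π_1 ⇒ π_2 · 1/17 = π_1 · 1/20 ⇒ π_2/π_1 = (1/20)/(1/17) = 17/20. Together with π_1 + π_2 = 1:
  π_1 = (1/17)/(1/20 + 1/17) = (1/17)/(37/340) = 20/37,
  π_2 = (1/20)/(1/20 + 1/17) = (1/20)/(37/340) = 17/37.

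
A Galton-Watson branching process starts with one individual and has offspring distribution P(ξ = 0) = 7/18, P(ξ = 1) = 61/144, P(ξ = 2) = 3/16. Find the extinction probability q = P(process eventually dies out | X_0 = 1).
q = 1

Mean offspring μ = 0·7/18 + 1·61/144 + 2·3/16 = 115/144 ≤ 1. For μ ≤ 1 with offspring not concentrated at 1, the Galton-Watson process goes extinct almost surely, so q = 1.
(Algebraic check: The pgf is f(s) = 7/18 + 61/144·s + 3/16·s². The extinction probability q is the smallest fixed point of f in [0, 1]. Setting s = f(s):
  3/16·s² + (61/144 − 1)·s + 7/18 = 0
  3/16·s² − (7/18 + 3/16)·s + 7/18 = 0
which factors as (s − 1)·(3/16·s − 7/18) = 0, giving roots s = 1 and s = (7/18)/(3/16) = 56/27. Since 56/27 ≥ 1, the smallest root in [0, 1] is s = 1.)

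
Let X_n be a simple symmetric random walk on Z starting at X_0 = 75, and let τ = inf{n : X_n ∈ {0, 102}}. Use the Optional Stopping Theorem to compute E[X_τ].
E[X_τ] = 75

X_n is a martingale and τ is a bounded-mean stopping time (indeed τ is finite a.s. with bounded expectation since the walk is in a bounded region). By the OST, E[X_τ] = E[X_0] = 75. Equivalently: E[X_τ] = 102 · P(hit 102 first) + 0 · P(hit 0 first) = 102 · (75/102) = 75.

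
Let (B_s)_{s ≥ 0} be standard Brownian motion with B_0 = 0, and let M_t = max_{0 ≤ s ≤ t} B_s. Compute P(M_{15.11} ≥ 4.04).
P(M_{15.11} ≥ 4.04) = 2·P(B_{15.11} ≥ 4.04) = 2(1 − Φ(4.04/√15.11)) ≈ 0.2987

By the reflection principle for Brownian motion, P(M_t ≥ a) = 2 · P(B_t ≥ a) for a ≥ 0. Since B_t ~ N(0, t), P(B_t ≥ 4.04) = 1 − Φ(4.04/√t) = 1 − Φ(4.04/√15.11) = 1 − Φ(1.0393). So
  P(M_{15.11} ≥ 4.04) = 2(1 − Φ(1.0393)) ≈ 0.2987.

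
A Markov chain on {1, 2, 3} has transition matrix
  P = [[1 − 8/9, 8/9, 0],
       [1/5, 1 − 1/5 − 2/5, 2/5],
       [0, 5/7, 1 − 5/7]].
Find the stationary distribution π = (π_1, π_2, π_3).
π = (15/119, 200/357, 16/51)

This is a birth-death chain on three states, which satisfies detailed balance: π_1 · P_{12} = π_2 · P_{21} and π_2 · P_{23} = π_3 · P_{32}.
From π_1 · 8/9 = π_2 · 1/5: π_2/π_1 = (8/9)/(1/5) = 40/9.
From π_2 · 2/5 = π_3 · 5/7: π_3/π_2 = (2/5)/(5/7) = 14/25.
Take π_1 proportional to 1; then unnormalized π = (1, 40/9, 112/45). Normalize by dividing by the sum 119/15:
  π = (15/119, 200/357, 16/51).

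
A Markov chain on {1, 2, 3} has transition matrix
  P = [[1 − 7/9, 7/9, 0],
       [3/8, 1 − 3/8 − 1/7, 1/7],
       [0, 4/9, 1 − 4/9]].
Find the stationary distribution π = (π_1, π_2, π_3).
π = (27/101, 56/101, 18/101)

This is a birth-death chain on three states, which satisfies detailed balance: π_1 · P_{12} = π_2 · P_{21} and π_2 · P_{23} = π_3 · P_{32}.
From π_1 · 7/9 = π_2 · 3/8: π_2/π_1 = (7/9)/(3/8) = 56/27.
From π_2 · 1/7 = π_3 · 4/9: π_3/π_2 = (1/7)/(4/9) = 9/28.
Take π_1 proportional to 1; then unnormalized π = (1, 56/27, 2/3). Normalize by dividing by the sum 101/27:
  π = (27/101, 56/101, 18/101).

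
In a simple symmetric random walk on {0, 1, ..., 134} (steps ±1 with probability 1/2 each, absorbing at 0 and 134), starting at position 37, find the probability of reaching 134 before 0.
P(hit 134 before 0) = 37/134

Let u_k = P(hit 134 before 0 | start at k). Then u_0 = 0, u_134 = 1, and u_k = u_{k-1}/2 + u_{k+1}/2 for 1 ≤ k ≤ 133. This harmonic recurrence is solved by u_k = k/134, giving u_37 = 37/134.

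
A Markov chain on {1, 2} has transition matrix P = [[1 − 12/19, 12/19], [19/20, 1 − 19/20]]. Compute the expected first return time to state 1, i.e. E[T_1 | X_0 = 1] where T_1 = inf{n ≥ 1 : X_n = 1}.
E[T_1 | X_0 = 1] = 1/π_1 = 601/361

For an irreducible recurrent Markov chain with stationary distribution π, E[T_i | X_0 = i] = 1/π_i (Kac's formula). Here π_1 = (19/20)/(12/19 + 19/20) = (19/20)/(601/380) = 361/601, so E[T_1 | X_0 = 1] = 1/π_1 = (12/19 + 19/20)/(19/20) = (601/380)/(19/20) = 601/361.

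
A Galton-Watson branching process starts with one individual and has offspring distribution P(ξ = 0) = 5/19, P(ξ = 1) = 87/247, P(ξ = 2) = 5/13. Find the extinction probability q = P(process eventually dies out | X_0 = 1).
q = 13/19

The pgf is f(s) = 5/19 + 87/247·s + 5/13·s². The extinction probability q is the smallest fixed point of f in [0, 1]. Setting s = f(s):
  5/13·s² + (87/247 − 1)·s + 5/19 = 0
  5/13·s² − (5/19 + 5/13)·s + 5/19 = 0
which factors as (s − 1)·(5/13·s − 5/19) = 0, giving roots s = 1 and s = (5/19)/(5/13) = 13/19.
Mean offspring μ = 87/247 + 2·5/13 = 277/247 > 1 (supercritical), so q < 1. The extinction probability is the smaller root: q = (5/19)/(5/13) = 13/19.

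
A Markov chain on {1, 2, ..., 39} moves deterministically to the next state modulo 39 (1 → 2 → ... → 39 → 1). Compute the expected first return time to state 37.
E[T_37 | X_0 = 37] = 39

The chain cycles deterministically, so starting at state 37 it returns in exactly 39 steps. Equivalently, the stationary distribution is uniform π_j = 1/39 for every state j, so by Kac's formula E[T_37] = 1/π_37 = 39.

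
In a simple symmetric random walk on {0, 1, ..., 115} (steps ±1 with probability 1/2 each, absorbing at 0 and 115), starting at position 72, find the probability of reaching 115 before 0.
P(hit 115 before 0) = 72/115

Let u_k = P(hit 115 before 0 | start at k). Then u_0 = 0, u_115 = 1, and u_k = u_{k-1}/2 + u_{k+1}/2 for 1 ≤ k ≤ 114. This harmonic recurrence is solved by u_k = k/115, giving u_72 = 72/115.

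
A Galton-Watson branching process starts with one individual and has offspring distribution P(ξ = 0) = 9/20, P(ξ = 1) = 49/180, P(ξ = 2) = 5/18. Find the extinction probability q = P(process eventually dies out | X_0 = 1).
q = 1

Mean offspring μ = 0·9/20 + 1·49/180 + 2·5/18 = 149/180 ≤ 1. For μ ≤ 1 with offspring not concentrated at 1, the Galton-Watson process goes extinct almost surely, so q = 1.
(Algebraic check: The pgf is f(s) = 9/20 + 49/180·s + 5/18·s². The extinction probability q is the smallest fixed point of f in [0, 1]. Setting s = f(s):
  5/18·s² + (49/180 − 1)·s + 9/20 = 0
  5/18·s² − (9/20 + 5/18)·s + 9/20 = 0
which factors as (s − 1)·(5/18·s − 9/20) = 0, giving roots s = 1 and s = (9/20)/(5/18) = 81/50. Since 81/50 ≥ 1, the smallest root in [0, 1] is s = 1.)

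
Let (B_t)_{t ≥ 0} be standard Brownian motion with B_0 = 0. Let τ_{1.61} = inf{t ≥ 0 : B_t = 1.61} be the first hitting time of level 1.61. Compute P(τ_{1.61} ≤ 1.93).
P(τ_{1.61} ≤ 1.93) = 2(1 − Φ(1.61/√1.93)) = 2(1 − Φ(1.1589)) ≈ 0.2465

By the reflection principle for standard BM, P(τ_b ≤ t) = 2 · P(B_t ≥ b). Since B_t ~ N(0, t), P(B_t ≥ 1.61) = 1 − Φ(1.61/√t) = 1 − Φ(1.61/√1.93) = 1 − Φ(1.1589) ≈ 0.12325. Doubling: P(τ_{1.61} ≤ 1.93) ≈ 2 · 0.12325 = 0.24650 ≈ 0.2465.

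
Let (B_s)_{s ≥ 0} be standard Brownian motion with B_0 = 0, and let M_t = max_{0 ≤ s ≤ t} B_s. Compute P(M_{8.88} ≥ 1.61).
P(M_{8.88} ≥ 1.61) = 2·P(B_{8.88} ≥ 1.61) = 2(1 − Φ(1.61/√8.88)) ≈ 0.5890

By the reflection principle for Brownian motion, P(M_t ≥ a) = 2 · P(B_t ≥ a) for a ≥ 0. Since B_t ~ N(0, t), P(B_t ≥ 1.61) = 1 − Φ(1.61/√t) = 1 − Φ(1.61/√8.88) = 1 − Φ(0.5403). So
  P(M_{8.88} ≥ 1.61) = 2(1 − Φ(0.5403)) ≈ 0.5890.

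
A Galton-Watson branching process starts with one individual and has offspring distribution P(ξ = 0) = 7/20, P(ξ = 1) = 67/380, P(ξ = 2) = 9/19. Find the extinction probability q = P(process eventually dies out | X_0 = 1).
q = 133/180

The pgf is f(s) = 7/20 + 67/380·s + 9/19·s². The extinction probability q is the smallest fixed point of f in [0, 1]. Setting s = f(s):
  9/19·s² + (67/380 − 1)·s + 7/20 = 0
  9/19·s² − (7/20 + 9/19)·s + 7/20 = 0
which factors as (s − 1)·(9/19·s − 7/20) = 0, giving roots s = 1 and s = (7/20)/(9/19) = 133/180.
Mean offspring μ = 67/380 + 2·9/19 = 427/380 > 1 (supercritical), so q < 1. The extinction probability is the smaller root: q = (7/20)/(9/19) = 133/180.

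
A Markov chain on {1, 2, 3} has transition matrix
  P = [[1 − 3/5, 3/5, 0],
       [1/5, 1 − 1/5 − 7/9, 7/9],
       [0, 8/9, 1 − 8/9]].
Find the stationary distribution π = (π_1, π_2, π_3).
π = (8/53, 24/53, 21/53)

This is a birth-death chain on three states, which satisfies detailed balance: π_1 · P_{12} = π_2 · P_{21} and π_2 · P_{23} = π_3 · P_{32}.
From π_1 · 3/5 = π_2 · 1/5: π_2/π_1 = (3/5)/(1/5) = 3.
From π_2 · 7/9 = π_3 · 8/9: π_3/π_2 = (7/9)/(8/9) = 7/8.
Take π_1 proportional to 1; then unnormalized π = (1, 3, 21/8). Normalize by dividing by the sum 53/8:
  π = (8/53, 24/53, 21/53).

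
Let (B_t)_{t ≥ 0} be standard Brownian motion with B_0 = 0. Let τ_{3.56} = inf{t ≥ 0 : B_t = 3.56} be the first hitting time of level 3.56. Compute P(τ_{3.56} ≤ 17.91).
P(τ_{3.56} ≤ 17.91) = 2(1 − Φ(3.56/√17.91)) = 2(1 − Φ(0.8412)) ≈ 0.4002

By the reflection principle for standard BM, P(τ_b ≤ t) = 2 · P(B_t ≥ b). Since B_t ~ N(0, t), P(B_t ≥ 3.56) = 1 − Φ(3.56/√t) = 1 − Φ(3.56/√17.91) = 1 − Φ(0.8412) ≈ 0.20012. Doubling: P(τ_{3.56} ≤ 17.91) ≈ 2 · 0.20012 = 0.40024 ≈ 0.4002.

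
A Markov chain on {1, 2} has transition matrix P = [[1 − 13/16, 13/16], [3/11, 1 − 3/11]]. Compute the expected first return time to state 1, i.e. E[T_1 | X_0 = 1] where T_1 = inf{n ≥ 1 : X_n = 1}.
E[T_1 | X_0 = 1] = 1/π_1 = 191/48

For an irreducible recurrent Markov chain with stationary distribution π, E[T_i | X_0 = i] = 1/π_i (Kac's formula). Here π_1 = (3/11)/(13/16 + 3/11) = (3/11)/(191/176) = 48/191, so E[T_1 | X_0 = 1] = 1/π_1 = (13/16 + 3/11)/(3/11) = (191/176)/(3/11) = 191/48.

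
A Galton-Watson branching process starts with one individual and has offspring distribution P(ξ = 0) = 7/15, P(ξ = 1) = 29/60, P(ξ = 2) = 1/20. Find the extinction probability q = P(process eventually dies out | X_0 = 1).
q = 1

Mean offspring μ = 0·7/15 + 1·29/60 + 2·1/20 = 7/12 ≤ 1. For μ ≤ 1 with offspring not concentrated at 1, the Galton-Watson process goes extinct almost surely, so q = 1.
(Algebraic check: The pgf is f(s) = 7/15 + 29/60·s + 1/20·s². The extinction probability q is the smallest fixed point of f in [0, 1]. Setting s = f(s):
  1/20·s² + (29/60 − 1)·s + 7/15 = 0
  1/20·s² − (7/15 + 1/20)·s + 7/15 = 0
which factors as (s − 1)·(1/20·s − 7/15) = 0, giving roots s = 1 and s = (7/15)/(1/20) = 28/3. Since 28/3 ≥ 1, the smallest root in [0, 1] is s = 1.)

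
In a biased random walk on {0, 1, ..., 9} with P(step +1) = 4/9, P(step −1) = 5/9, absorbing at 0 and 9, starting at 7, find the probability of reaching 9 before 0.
P(hit 9 before 0) = (1 − (5/4)^7) / (1 − (5/4)^9) = 987856/1690981

Let u_k denote P(reach 9 before 0 | start at k). Boundary: u_0 = 0, u_9 = 1. Recurrence: u_k = 4/9·u_{k+1} + 5/9·u_{k-1} for 1 ≤ k ≤ 8. Try u_k = A + B·r^k with r = q/p = (5/9)/(4/9) = 5/4. Substitution satisfies the recurrence; boundary conditions give:
  u_k = (1 − r^k) / (1 − r^N) = (1 − (5/4)^7) / (1 − (5/4)^9) = 987856/1690981.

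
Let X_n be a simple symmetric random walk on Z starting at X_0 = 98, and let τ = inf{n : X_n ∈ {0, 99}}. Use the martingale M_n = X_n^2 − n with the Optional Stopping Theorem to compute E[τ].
E[τ] = 98

M_n = X_n^2 − n is a martingale (since E[X_{n+1}^2 | F_n] = X_n^2 + 1). By OST (τ has finite mean in a bounded region), E[M_τ] = E[M_0] = X_0^2 − 0 = 98^2 = 9604. Also E[M_τ] = E[X_τ^2] − E[τ]. The walk exits at 0 or 99, with P(hit 99 first) = 98/99, so E[X_τ^2] = 99^2 · 98/99 + 0 = 9702. Thus E[τ] = E[X_τ^2] − E[M_τ] = 9702 − 9604 = 98 = 98(99 − 98) = 98.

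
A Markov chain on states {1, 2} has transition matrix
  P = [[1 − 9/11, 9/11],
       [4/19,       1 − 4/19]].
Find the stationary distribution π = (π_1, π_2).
π_1 = 44/215, π_2 = 171/215

Solve πP = π with π_1 + π_2 = 1. From πP = π: π_1 · (1 − 9/11) + π_2 · 4/19 = π_1 ⇒ π_2 · 4/19 = π_1 · 9/11 ⇒ π_2/π_1 = (9/11)/(4/19) = 171/44. Together with π_1 + π_2 = 1:
  π_1 = (4/19)/(9/11 + 4/19) = (4/19)/(215/209) = 44/215,
  π_2 = (9/11)/(9/11 + 4/19) = (9/11)/(215/209) = 171/215.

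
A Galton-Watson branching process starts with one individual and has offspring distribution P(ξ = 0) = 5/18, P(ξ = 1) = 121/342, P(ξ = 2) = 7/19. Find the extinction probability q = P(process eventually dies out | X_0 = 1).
q = 95/126

The pgf is f(s) = 5/18 + 121/342·s + 7/19·s². The extinction probability q is the smallest fixed point of f in [0, 1]. Setting s = f(s):
  7/19·s² + (121/342 − 1)·s + 5/18 = 0
  7/19·s² − (5/18 + 7/19)·s + 5/18 = 0
which factors as (s − 1)·(7/19·s − 5/18) = 0, giving roots s = 1 and s = (5/18)/(7/19) = 95/126.
Mean offspring μ = 121/342 + 2·7/19 = 373/342 > 1 (supercritical), so q < 1. The extinction probability is the smaller root: q = (5/18)/(7/19) = 95/126.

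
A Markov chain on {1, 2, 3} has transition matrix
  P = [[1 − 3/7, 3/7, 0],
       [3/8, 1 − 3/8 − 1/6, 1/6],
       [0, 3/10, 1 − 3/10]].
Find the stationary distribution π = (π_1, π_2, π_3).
π = (9/25, 72/175, 8/35)

This is a birth-death chain on three states, which satisfies detailed balance: π_1 · P_{12} = π_2 · P_{21} and π_2 · P_{23} = π_3 · P_{32}.
From π_1 · 3/7 = π_2 · 3/8: π_2/π_1 = (3/7)/(3/8) = 8/7.
From π_2 · 1/6 = π_3 · 3/10: π_3/π_2 = (1/6)/(3/10) = 5/9.
Take π_1 proportional to 1; then unnormalized π = (1, 8/7, 40/63). Normalize by dividing by the sum 25/9:
  π = (9/25, 72/175, 8/35).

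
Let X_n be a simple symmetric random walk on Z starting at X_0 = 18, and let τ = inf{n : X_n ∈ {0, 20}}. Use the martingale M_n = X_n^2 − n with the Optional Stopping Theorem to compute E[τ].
E[τ] = 36

M_n = X_n^2 − n is a martingale (since E[X_{n+1}^2 | F_n] = X_n^2 + 1). By OST (τ has finite mean in a bounded region), E[M_τ] = E[M_0] = X_0^2 − 0 = 18^2 = 324. Also E[M_τ] = E[X_τ^2] − E[τ]. The walk exits at 0 or 20, with P(hit 20 first) = 18/20, so E[X_τ^2] = 20^2 · 18/20 + 0 = 360. Thus E[τ] = E[X_τ^2] − E[M_τ] = 360 − 324 = 36 = 18(20 − 18) = 36.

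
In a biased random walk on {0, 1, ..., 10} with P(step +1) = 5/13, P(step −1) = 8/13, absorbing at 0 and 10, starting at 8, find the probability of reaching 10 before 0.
P(hit 10 before 0) = (1 − (8/5)^8) / (1 − (8/5)^10) = 10504225/27281441

Let u_k denote P(reach 10 before 0 | start at k). Boundary: u_0 = 0, u_10 = 1. Recurrence: u_k = 5/13·u_{k+1} + 8/13·u_{k-1} for 1 ≤ k ≤ 9. Try u_k = A + B·r^k with r = q/p = (8/13)/(5/13) = 8/5. Substitution satisfies the recurrence; boundary conditions give:
  u_k = (1 − r^k) / (1 − r^N) = (1 − (8/5)^8) / (1 − (8/5)^10) = 10504225/27281441.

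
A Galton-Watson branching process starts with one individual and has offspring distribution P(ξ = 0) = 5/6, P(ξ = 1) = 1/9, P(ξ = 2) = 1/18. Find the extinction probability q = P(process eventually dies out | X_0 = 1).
q = 1

Mean offspring μ = 0·5/6 + 1·1/9 + 2·1/18 = 2/9 ≤ 1. For μ ≤ 1 with offspring not concentrated at 1, the Galton-Watson process goes extinct almost surely, so q = 1.
(Algebraic check: The pgf is f(s) = 5/6 + 1/9·s + 1/18·s². The extinction probability q is the smallest fixed point of f in [0, 1]. Setting s = f(s):
  1/18·s² + (1/9 − 1)·s + 5/6 = 0
  1/18·s² − (5/6 + 1/18)·s + 5/6 = 0
which factors as (s − 1)·(1/18·s − 5/6) = 0, giving roots s = 1 and s = (5/6)/(1/18) = 15. Since 15 ≥ 1, the smallest root in [0, 1] is s = 1.)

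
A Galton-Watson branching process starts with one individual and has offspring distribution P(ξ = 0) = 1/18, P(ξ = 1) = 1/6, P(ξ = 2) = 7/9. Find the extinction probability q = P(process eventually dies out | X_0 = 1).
q = 1/14

The pgf is f(s) = 1/18 + 1/6·s + 7/9·s². The extinction probability q is the smallest fixed point of f in [0, 1]. Setting s = f(s):
  7/9·s² + (1/6 − 1)·s + 1/18 = 0
  7/9·s² − (1/18 + 7/9)·s + 1/18 = 0
which factors as (s − 1)·(7/9·s − 1/18) = 0, giving roots s = 1 and s = (1/18)/(7/9) = 1/14.
Mean offspring μ = 1/6 + 2·7/9 = 31/18 > 1 (supercritical), so q < 1. The extinction probability is the smaller root: q = (1/18)/(7/9) = 1/14.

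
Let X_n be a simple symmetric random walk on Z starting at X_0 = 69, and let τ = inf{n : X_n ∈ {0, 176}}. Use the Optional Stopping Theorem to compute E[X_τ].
E[X_τ] = 69

X_n is a martingale and τ is a bounded-mean stopping time (indeed τ is finite a.s. with bounded expectation since the walk is in a bounded region). By the OST, E[X_τ] = E[X_0] = 69. Equivalently: E[X_τ] = 176 · P(hit 176 first) + 0 · P(hit 0 first) = 176 · (69/176) = 69.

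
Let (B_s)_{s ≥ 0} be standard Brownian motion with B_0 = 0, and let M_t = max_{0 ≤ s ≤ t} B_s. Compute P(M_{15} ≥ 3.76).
P(M_{15} ≥ 3.76) = 2·P(B_{15} ≥ 3.76) = 2(1 − Φ(3.76/√15)) ≈ 0.3316

By the reflection principle for Brownian motion, P(M_t ≥ a) = 2 · P(B_t ≥ a) for a ≥ 0. Since B_t ~ N(0, t), P(B_t ≥ 3.76) = 1 − Φ(3.76/√t) = 1 − Φ(3.76/√15) = 1 − Φ(0.9708). So
  P(M_{15} ≥ 3.76) = 2(1 − Φ(0.9708)) ≈ 0.3316.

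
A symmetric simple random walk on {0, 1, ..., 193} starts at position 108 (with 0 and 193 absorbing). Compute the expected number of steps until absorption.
E[τ | X_0 = 108] = 9180

Let v_k = E[τ | X_0 = k]. Boundary: v_0 = v_193 = 0. Recurrence: v_k = 1 + (v_{k-1} + v_{k+1})/2 for 1 ≤ k ≤ 192. The particular solution to v_k − (v_{k-1} + v_{k+1})/2 = 1 is v_k = −k^2. Adding homogeneous solution A + B k and matching boundaries gives v_k = k (193 − k). Substituting k = 108: v_108 = 108 · 85 = 9180.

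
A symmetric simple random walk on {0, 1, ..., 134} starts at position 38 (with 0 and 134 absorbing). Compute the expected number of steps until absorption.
E[τ | X_0 = 38] = 3648

Let v_k = E[τ | X_0 = k]. Boundary: v_0 = v_134 = 0. Recurrence: v_k = 1 + (v_{k-1} + v_{k+1})/2 for 1 ≤ k ≤ 133. The particular solution to v_k − (v_{k-1} + v_{k+1})/2 = 1 is v_k = −k^2. Adding homogeneous solution A + B k and matching boundaries gives v_k = k (134 − k). Substituting k = 38: v_38 = 38 · 96 = 3648.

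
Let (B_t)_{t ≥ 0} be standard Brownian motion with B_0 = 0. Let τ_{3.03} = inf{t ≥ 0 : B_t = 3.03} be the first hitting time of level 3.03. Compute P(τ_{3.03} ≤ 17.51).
P(τ_{3.03} ≤ 17.51) = 2(1 − Φ(3.03/√17.51)) = 2(1 − Φ(0.7241)) ≈ 0.4690

By the reflection principle for standard BM, P(τ_b ≤ t) = 2 · P(B_t ≥ b). Since B_t ~ N(0, t), P(B_t ≥ 3.03) = 1 − Φ(3.03/√t) = 1 − Φ(3.03/√17.51) = 1 − Φ(0.7241) ≈ 0.23450. Doubling: P(τ_{3.03} ≤ 17.51) ≈ 2 · 0.23450 = 0.46900 ≈ 0.4690.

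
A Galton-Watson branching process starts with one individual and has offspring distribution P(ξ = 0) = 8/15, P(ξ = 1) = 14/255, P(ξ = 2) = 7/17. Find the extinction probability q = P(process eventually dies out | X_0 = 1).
q = 1

Mean offspring μ = 0·8/15 + 1·14/255 + 2·7/17 = 224/255 ≤ 1. For μ ≤ 1 with offspring not concentrated at 1, the Galton-Watson process goes extinct almost surely, so q = 1.
(Algebraic check: The pgf is f(s) = 8/15 + 14/255·s + 7/17·s². The extinction probability q is the smallest fixed point of f in [0, 1]. Setting s = f(s):
  7/17·s² + (14/255 − 1)·s + 8/15 = 0
  7/17·s² − (8/15 + 7/17)·s + 8/15 = 0
which factors as (s − 1)·(7/17·s − 8/15) = 0, giving roots s = 1 and s = (8/15)/(7/17) = 136/105. Since 136/105 ≥ 1, the smallest root in [0, 1] is s = 1.)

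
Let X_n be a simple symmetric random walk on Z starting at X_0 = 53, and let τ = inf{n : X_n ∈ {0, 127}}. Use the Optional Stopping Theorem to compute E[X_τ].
E[X_τ] = 53

X_n is a martingale and τ is a bounded-mean stopping time (indeed τ is finite a.s. with bounded expectation since the walk is in a bounded region). By the OST, E[X_τ] = E[X_0] = 53. Equivalently: E[X_τ] = 127 · P(hit 127 first) + 0 · P(hit 0 first) = 127 · (53/127) = 53.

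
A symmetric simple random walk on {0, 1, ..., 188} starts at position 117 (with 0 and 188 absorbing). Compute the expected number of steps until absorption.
E[τ | X_0 = 117] = 8307

Let v_k = E[τ | X_0 = k]. Boundary: v_0 = v_188 = 0. Recurrence: v_k = 1 + (v_{k-1} + v_{k+1})/2 for 1 ≤ k ≤ 187. The particular solution to v_k − (v_{k-1} + v_{k+1})/2 = 1 is v_k = −k^2. Adding homogeneous solution A + B k and matching boundaries gives v_k = k (188 − k). Substituting k = 117: v_117 = 117 · 71 = 8307.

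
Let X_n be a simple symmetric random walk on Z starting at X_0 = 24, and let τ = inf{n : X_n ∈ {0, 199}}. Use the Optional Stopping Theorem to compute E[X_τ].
E[X_τ] = 24

X_n is a martingale and τ is a bounded-mean stopping time (indeed τ is finite a.s. with bounded expectation since the walk is in a bounded region). By the OST, E[X_τ] = E[X_0] = 24. Equivalently: E[X_τ] = 199 · P(hit 199 first) + 0 · P(hit 0 first) = 199 · (24/199) = 24.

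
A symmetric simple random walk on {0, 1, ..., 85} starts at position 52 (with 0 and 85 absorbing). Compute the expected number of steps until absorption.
E[τ | X_0 = 52] = 1716

Let v_k = E[τ | X_0 = k]. Boundary: v_0 = v_85 = 0. Recurrence: v_k = 1 + (v_{k-1} + v_{k+1})/2 for 1 ≤ k ≤ 84. The particular solution to v_k − (v_{k-1} + v_{k+1})/2 = 1 is v_k = −k^2. Adding homogeneous solution A + B k and matching boundaries gives v_k = k (85 − k). Substituting k = 52: v_52 = 52 · 33 = 1716.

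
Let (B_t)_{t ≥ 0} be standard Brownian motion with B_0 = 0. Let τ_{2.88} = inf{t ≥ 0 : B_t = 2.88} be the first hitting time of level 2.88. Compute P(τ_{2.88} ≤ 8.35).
P(τ_{2.88} ≤ 8.35) = 2(1 − Φ(2.88/√8.35)) = 2(1 − Φ(0.9967)) ≈ 0.3189

By the reflection principle for standard BM, P(τ_b ≤ t) = 2 · P(B_t ≥ b). Since B_t ~ N(0, t), P(B_t ≥ 2.88) = 1 − Φ(2.88/√t) = 1 − Φ(2.88/√8.35) = 1 − Φ(0.9967) ≈ 0.15946. Doubling: P(τ_{2.88} ≤ 8.35) ≈ 2 · 0.15946 = 0.31892 ≈ 0.3189.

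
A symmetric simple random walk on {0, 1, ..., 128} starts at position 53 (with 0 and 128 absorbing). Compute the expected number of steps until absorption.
E[τ | X_0 = 53] = 3975

Let v_k = E[τ | X_0 = k]. Boundary: v_0 = v_128 = 0. Recurrence: v_k = 1 + (v_{k-1} + v_{k+1})/2 for 1 ≤ k ≤ 127. The particular solution to v_k − (v_{k-1} + v_{k+1})/2 = 1 is v_k = −k^2. Adding homogeneous solution A + B k and matching boundaries gives v_k = k (128 − k). Substituting k = 53: v_53 = 53 · 75 = 3975.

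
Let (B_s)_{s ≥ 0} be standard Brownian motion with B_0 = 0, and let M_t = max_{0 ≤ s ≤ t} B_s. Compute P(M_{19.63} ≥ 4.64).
P(M_{19.63} ≥ 4.64) = 2·P(B_{19.63} ≥ 4.64) = 2(1 − Φ(4.64/√19.63)) ≈ 0.2950

By the reflection principle for Brownian motion, P(M_t ≥ a) = 2 · P(B_t ≥ a) for a ≥ 0. Since B_t ~ N(0, t), P(B_t ≥ 4.64) = 1 − Φ(4.64/√t) = 1 − Φ(4.64/√19.63) = 1 − Φ(1.0473). So
  P(M_{19.63} ≥ 4.64) = 2(1 − Φ(1.0473)) ≈ 0.2950.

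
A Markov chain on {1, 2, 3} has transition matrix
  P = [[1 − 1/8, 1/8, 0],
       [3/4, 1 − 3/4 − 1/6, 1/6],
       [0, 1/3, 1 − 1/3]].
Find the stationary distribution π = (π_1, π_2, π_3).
π = (4/5, 2/15, 1/15)

This is a birth-death chain on three states, which satisfies detailed balance: π_1 · P_{12} = π_2 · P_{21} and π_2 · P_{23} = π_3 · P_{32}.
From π_1 · 1/8 = π_2 · 3/4: π_2/π_1 = (1/8)/(3/4) = 1/6.
From π_2 · 1/6 = π_3 · 1/3: π_3/π_2 = (1/6)/(1/3) = 1/2.
Take π_1 proportional to 1; then unnormalized π = (1, 1/6, 1/12). Normalize by dividing by the sum 5/4:
  π = (4/5, 2/15, 1/15).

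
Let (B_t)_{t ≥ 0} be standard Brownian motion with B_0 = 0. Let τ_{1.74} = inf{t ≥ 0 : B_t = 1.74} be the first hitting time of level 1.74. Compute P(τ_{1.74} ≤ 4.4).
P(τ_{1.74} ≤ 4.4) = 2(1 − Φ(1.74/√4.4)) = 2(1 − Φ(0.8295)) ≈ 0.4068

By the reflection principle for standard BM, P(τ_b ≤ t) = 2 · P(B_t ≥ b). Since B_t ~ N(0, t), P(B_t ≥ 1.74) = 1 − Φ(1.74/√t) = 1 − Φ(1.74/√4.4) = 1 − Φ(0.8295) ≈ 0.20341. Doubling: P(τ_{1.74} ≤ 4.4) ≈ 2 · 0.20341 = 0.40682 ≈ 0.4068.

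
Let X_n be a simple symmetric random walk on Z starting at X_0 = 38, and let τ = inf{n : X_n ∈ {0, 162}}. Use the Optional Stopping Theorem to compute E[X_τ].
E[X_τ] = 38

X_n is a martingale and τ is a bounded-mean stopping time (indeed τ is finite a.s. with bounded expectation since the walk is in a bounded region). By the OST, E[X_τ] = E[X_0] = 38. Equivalently: E[X_τ] = 162 · P(hit 162 first) + 0 · P(hit 0 first) = 162 · (38/162) = 38.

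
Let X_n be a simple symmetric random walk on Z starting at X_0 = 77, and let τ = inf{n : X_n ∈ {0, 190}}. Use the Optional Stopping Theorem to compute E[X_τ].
E[X_τ] = 77

X_n is a martingale and τ is a bounded-mean stopping time (indeed τ is finite a.s. with bounded expectation since the walk is in a bounded region). By the OST, E[X_τ] = E[X_0] = 77. Equivalently: E[X_τ] = 190 · P(hit 190 first) + 0 · P(hit 0 first) = 190 · (77/190) = 77.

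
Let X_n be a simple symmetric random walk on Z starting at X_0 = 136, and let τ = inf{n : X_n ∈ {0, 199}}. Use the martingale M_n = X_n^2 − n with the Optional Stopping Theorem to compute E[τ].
E[τ] = 8568

M_n = X_n^2 − n is a martingale (since E[X_{n+1}^2 | F_n] = X_n^2 + 1). By OST (τ has finite mean in a bounded region), E[M_τ] = E[M_0] = X_0^2 − 0 = 136^2 = 18496. Also E[M_τ] = E[X_τ^2] − E[τ]. The walk exits at 0 or 199, with P(hit 199 first) = 136/199, so E[X_τ^2] = 199^2 · 136/199 + 0 = 27064. Thus E[τ] = E[X_τ^2] − E[M_τ] = 27064 − 18496 = 8568 = 136(199 − 136) = 8568.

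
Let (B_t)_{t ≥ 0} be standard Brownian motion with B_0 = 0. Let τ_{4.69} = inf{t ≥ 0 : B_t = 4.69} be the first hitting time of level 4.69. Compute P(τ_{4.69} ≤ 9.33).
P(τ_{4.69} ≤ 9.33) = 2(1 − Φ(4.69/√9.33)) = 2(1 − Φ(1.5354)) ≈ 0.1247

By the reflection principle for standard BM, P(τ_b ≤ t) = 2 · P(B_t ≥ b). Since B_t ~ N(0, t), P(B_t ≥ 4.69) = 1 − Φ(4.69/√t) = 1 − Φ(4.69/√9.33) = 1 − Φ(1.5354) ≈ 0.06234. Doubling: P(τ_{4.69} ≤ 9.33) ≈ 2 · 0.06234 = 0.12468 ≈ 0.1247.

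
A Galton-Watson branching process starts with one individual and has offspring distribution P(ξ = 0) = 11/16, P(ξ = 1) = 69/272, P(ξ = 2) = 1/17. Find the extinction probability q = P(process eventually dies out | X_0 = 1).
q = 1

Mean offspring μ = 0·11/16 + 1·69/272 + 2·1/17 = 101/272 ≤ 1. For μ ≤ 1 with offspring not concentrated at 1, the Galton-Watson process goes extinct almost surely, so q = 1.
(Algebraic check: The pgf is f(s) = 11/16 + 69/272·s + 1/17·s². The extinction probability q is the smallest fixed point of f in [0, 1]. Setting s = f(s):
  1/17·s² + (69/272 − 1)·s + 11/16 = 0
  1/17·s² − (11/16 + 1/17)·s + 11/16 = 0
which factors as (s − 1)·(1/17·s − 11/16) = 0, giving roots s = 1 and s = (11/16)/(1/17) = 187/16. Since 187/16 ≥ 1, the smallest root in [0, 1] is s = 1.)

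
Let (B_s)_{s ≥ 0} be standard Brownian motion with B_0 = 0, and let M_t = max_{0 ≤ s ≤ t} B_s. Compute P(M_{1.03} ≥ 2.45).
P(M_{1.03} ≥ 2.45) = 2·P(B_{1.03} ≥ 2.45) = 2(1 − Φ(2.45/√1.03)) ≈ 0.0158

By the reflection principle for Brownian motion, P(M_t ≥ a) = 2 · P(B_t ≥ a) for a ≥ 0. Since B_t ~ N(0, t), P(B_t ≥ 2.45) = 1 − Φ(2.45/√t) = 1 − Φ(2.45/√1.03) = 1 − Φ(2.4141). So
  P(M_{1.03} ≥ 2.45) = 2(1 − Φ(2.4141)) ≈ 0.0158.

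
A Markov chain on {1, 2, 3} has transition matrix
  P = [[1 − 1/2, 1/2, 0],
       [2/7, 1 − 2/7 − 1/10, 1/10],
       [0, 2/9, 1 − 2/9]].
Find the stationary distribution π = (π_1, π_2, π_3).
π = (80/283, 140/283, 63/283)

This is a birth-death chain on three states, which satisfies detailed balance: π_1 · P_{12} = π_2 · P_{21} and π_2 · P_{23} = π_3 · P_{32}.
From π_1 · 1/2 = π_2 · 2/7: π_2/π_1 = (1/2)/(2/7) = 7/4.
From π_2 · 1/10 = π_3 · 2/9: π_3/π_2 = (1/10)/(2/9) = 9/20.
Take π_1 proportional to 1; then unnormalized π = (1, 7/4, 63/80). Normalize by dividing by the sum 283/80:
  π = (80/283, 140/283, 63/283).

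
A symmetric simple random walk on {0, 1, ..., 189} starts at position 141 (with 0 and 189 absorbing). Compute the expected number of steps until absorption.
E[τ | X_0 = 141] = 6768

Let v_k = E[τ | X_0 = k]. Boundary: v_0 = v_189 = 0. Recurrence: v_k = 1 + (v_{k-1} + v_{k+1})/2 for 1 ≤ k ≤ 188. The particular solution to v_k − (v_{k-1} + v_{k+1})/2 = 1 is v_k = −k^2. Adding homogeneous solution A + B k and matching boundaries gives v_k = k (189 − k). Substituting k = 141: v_141 = 141 · 48 = 6768.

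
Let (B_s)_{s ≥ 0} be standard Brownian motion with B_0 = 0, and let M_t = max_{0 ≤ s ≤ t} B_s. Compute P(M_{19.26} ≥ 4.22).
P(M_{19.26} ≥ 4.22) = 2·P(B_{19.26} ≥ 4.22) = 2(1 − Φ(4.22/√19.26)) ≈ 0.3363

By the reflection principle for Brownian motion, P(M_t ≥ a) = 2 · P(B_t ≥ a) for a ≥ 0. Since B_t ~ N(0, t), P(B_t ≥ 4.22) = 1 − Φ(4.22/√t) = 1 − Φ(4.22/√19.26) = 1 − Φ(0.9616). So
  P(M_{19.26} ≥ 4.22) = 2(1 − Φ(0.9616)) ≈ 0.3363.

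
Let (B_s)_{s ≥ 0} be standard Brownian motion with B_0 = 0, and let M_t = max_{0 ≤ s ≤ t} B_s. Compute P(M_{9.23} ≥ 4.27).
P(M_{9.23} ≥ 4.27) = 2·P(B_{9.23} ≥ 4.27) = 2(1 − Φ(4.27/√9.23)) ≈ 0.1599

By the reflection principle for Brownian motion, P(M_t ≥ a) = 2 · P(B_t ≥ a) for a ≥ 0. Since B_t ~ N(0, t), P(B_t ≥ 4.27) = 1 − Φ(4.27/√t) = 1 − Φ(4.27/√9.23) = 1 − Φ(1.4055). So
  P(M_{9.23} ≥ 4.27) = 2(1 − Φ(1.4055)) ≈ 0.1599.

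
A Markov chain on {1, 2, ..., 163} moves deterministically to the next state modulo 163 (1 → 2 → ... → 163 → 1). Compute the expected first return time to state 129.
E[T_129 | X_0 = 129] = 163

The chain cycles deterministically, so starting at state 129 it returns in exactly 163 steps. Equivalently, the stationary distribution is uniform π_j = 1/163 for every state j, so by Kac's formula E[T_129] = 1/π_129 = 163.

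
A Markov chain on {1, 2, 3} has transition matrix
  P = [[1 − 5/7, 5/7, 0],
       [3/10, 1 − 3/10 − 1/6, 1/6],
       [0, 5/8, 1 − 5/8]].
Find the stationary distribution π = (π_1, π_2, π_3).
π = (63/253, 150/253, 40/253)

This is a birth-death chain on three states, which satisfies detailed balance: π_1 · P_{12} = π_2 · P_{21} and π_2 · P_{23} = π_3 · P_{32}.
From π_1 · 5/7 = π_2 · 3/10: π_2/π_1 = (5/7)/(3/10) = 50/21.
From π_2 · 1/6 = π_3 · 5/8: π_3/π_2 = (1/6)/(5/8) = 4/15.
Take π_1 proportional to 1; then unnormalized π = (1, 50/21, 40/63). Normalize by dividing by the sum 253/63:
  π = (63/253, 150/253, 40/253).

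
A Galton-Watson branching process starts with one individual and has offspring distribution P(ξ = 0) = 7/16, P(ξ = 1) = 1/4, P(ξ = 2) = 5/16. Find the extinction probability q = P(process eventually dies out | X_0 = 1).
q = 1

Mean offspring μ = 0·7/16 + 1·1/4 + 2·5/16 = 7/8 ≤ 1. For μ ≤ 1 with offspring not concentrated at 1, the Galton-Watson process goes extinct almost surely, so q = 1.
(Algebraic check: The pgf is f(s) = 7/16 + 1/4·s + 5/16·s². The extinction probability q is the smallest fixed point of f in [0, 1]. Setting s = f(s):
  5/16·s² + (1/4 − 1)·s + 7/16 = 0
  5/16·s² − (7/16 + 5/16)·s + 7/16 = 0
which factors as (s − 1)·(5/16·s − 7/16) = 0, giving roots s = 1 and s = (7/16)/(5/16) = 7/5. Since 7/5 ≥ 1, the smallest root in [0, 1] is s = 1.)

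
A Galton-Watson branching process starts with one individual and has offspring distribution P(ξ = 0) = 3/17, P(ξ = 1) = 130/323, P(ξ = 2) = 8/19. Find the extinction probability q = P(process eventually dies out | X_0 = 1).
q = 57/136

The pgf is f(s) = 3/17 + 130/323·s + 8/19·s². The extinction probability q is the smallest fixed point of f in [0, 1]. Setting s = f(s):
  8/19·s² + (130/323 − 1)·s + 3/17 = 0
  8/19·s² − (3/17 + 8/19)·s + 3/17 = 0
which factors as (s − 1)·(8/19·s − 3/17) = 0, giving roots s = 1 and s = (3/17)/(8/19) = 57/136.
Mean offspring μ = 130/323 + 2·8/19 = 402/323 > 1 (supercritical), so q < 1. The extinction probability is the smaller root: q = (3/17)/(8/19) = 57/136.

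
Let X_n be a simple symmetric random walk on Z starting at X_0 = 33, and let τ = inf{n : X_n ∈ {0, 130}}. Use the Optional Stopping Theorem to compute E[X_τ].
E[X_τ] = 33

X_n is a martingale and τ is a bounded-mean stopping time (indeed τ is finite a.s. with bounded expectation since the walk is in a bounded region). By the OST, E[X_τ] = E[X_0] = 33. Equivalently: E[X_τ] = 130 · P(hit 130 first) + 0 · P(hit 0 first) = 130 · (33/130) = 33.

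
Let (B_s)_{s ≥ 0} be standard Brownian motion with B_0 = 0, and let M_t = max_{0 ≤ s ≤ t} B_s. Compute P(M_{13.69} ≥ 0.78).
P(M_{13.69} ≥ 0.78) = 2·P(B_{13.69} ≥ 0.78) = 2(1 − Φ(0.78/√13.69)) ≈ 0.8330

By the reflection principle for Brownian motion, P(M_t ≥ a) = 2 · P(B_t ≥ a) for a ≥ 0. Since B_t ~ N(0, t), P(B_t ≥ 0.78) = 1 − Φ(0.78/√t) = 1 − Φ(0.78/√13.69) = 1 − Φ(0.2108). So
  P(M_{13.69} ≥ 0.78) = 2(1 − Φ(0.2108)) ≈ 0.8330.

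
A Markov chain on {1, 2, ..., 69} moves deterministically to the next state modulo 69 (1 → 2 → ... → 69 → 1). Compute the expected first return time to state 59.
E[T_59 | X_0 = 59] = 69

The chain cycles deterministically, so starting at state 59 it returns in exactly 69 steps. Equivalently, the stationary distribution is uniform π_j = 1/69 for every state j, so by Kac's formula E[T_59] = 1/π_59 = 69.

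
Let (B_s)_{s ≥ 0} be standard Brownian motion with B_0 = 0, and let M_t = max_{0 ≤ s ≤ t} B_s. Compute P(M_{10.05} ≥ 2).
P(M_{10.05} ≥ 2) = 2·P(B_{10.05} ≥ 2) = 2(1 − Φ(2/√10.05)) ≈ 0.5281

By the reflection principle for Brownian motion, P(M_t ≥ a) = 2 · P(B_t ≥ a) for a ≥ 0. Since B_t ~ N(0, t), P(B_t ≥ 2) = 1 − Φ(2/√t) = 1 − Φ(2/√10.05) = 1 − Φ(0.6309). So
  P(M_{10.05} ≥ 2) = 2(1 − Φ(0.6309)) ≈ 0.5281.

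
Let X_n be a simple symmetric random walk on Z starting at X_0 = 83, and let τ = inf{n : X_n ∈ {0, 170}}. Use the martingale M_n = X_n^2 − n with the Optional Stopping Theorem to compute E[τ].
E[τ] = 7221

M_n = X_n^2 − n is a martingale (since E[X_{n+1}^2 | F_n] = X_n^2 + 1). By OST (τ has finite mean in a bounded region), E[M_τ] = E[M_0] = X_0^2 − 0 = 83^2 = 6889. Also E[M_τ] = E[X_τ^2] − E[τ]. The walk exits at 0 or 170, with P(hit 170 first) = 83/170, so E[X_τ^2] = 170^2 · 83/170 + 0 = 14110. Thus E[τ] = E[X_τ^2] − E[M_τ] = 14110 − 6889 = 7221 = 83(170 − 83) = 7221.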